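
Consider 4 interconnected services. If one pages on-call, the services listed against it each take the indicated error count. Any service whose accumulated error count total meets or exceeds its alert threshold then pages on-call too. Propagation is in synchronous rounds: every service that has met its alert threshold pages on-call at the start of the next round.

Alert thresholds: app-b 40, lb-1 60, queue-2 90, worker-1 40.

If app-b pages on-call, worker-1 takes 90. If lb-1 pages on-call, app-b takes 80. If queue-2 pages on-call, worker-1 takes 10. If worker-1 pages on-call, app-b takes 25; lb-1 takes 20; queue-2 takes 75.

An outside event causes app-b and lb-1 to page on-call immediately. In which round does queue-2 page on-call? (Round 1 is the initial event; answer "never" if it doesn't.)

never

Round 1 — app-b, lb-1 page on-call (initial).
  worker-1: +90 → 90 ≥ 40
Round 2 — worker-1 pages on-call.
  queue-2: +75 → 75 < 90
No further pages.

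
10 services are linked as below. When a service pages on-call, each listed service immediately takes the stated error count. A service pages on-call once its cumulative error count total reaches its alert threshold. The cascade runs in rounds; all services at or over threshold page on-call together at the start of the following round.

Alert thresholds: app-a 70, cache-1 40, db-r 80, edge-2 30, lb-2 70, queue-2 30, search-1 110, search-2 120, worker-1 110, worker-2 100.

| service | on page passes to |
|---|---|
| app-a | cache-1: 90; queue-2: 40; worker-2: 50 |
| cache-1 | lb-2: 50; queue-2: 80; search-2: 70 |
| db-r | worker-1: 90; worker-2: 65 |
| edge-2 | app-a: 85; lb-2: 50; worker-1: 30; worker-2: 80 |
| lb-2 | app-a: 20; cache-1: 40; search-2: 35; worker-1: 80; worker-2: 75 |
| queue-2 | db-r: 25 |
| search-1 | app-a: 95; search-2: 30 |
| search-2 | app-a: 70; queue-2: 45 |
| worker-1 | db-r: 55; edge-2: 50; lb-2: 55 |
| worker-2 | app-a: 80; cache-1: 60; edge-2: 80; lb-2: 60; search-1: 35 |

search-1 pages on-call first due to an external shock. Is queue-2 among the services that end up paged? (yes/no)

yes

Round 1 — search-1 pages on-call (initial).
  app-a: +95 → 95 ≥ 70
  search-2: +30 → 30 < 120
Round 2 — app-a pages on-call.
  cache-1: +90 → 90 ≥ 40
  queue-2: +40 → 40 ≥ 30
  worker-2: +50 → 50 < 100
Round 3 — cache-1, queue-2 page on-call.
  db-r: +25 → 25 < 80
  lb-2: +50 → 50 < 70
  search-2: +70 → 100 < 120
No further pages.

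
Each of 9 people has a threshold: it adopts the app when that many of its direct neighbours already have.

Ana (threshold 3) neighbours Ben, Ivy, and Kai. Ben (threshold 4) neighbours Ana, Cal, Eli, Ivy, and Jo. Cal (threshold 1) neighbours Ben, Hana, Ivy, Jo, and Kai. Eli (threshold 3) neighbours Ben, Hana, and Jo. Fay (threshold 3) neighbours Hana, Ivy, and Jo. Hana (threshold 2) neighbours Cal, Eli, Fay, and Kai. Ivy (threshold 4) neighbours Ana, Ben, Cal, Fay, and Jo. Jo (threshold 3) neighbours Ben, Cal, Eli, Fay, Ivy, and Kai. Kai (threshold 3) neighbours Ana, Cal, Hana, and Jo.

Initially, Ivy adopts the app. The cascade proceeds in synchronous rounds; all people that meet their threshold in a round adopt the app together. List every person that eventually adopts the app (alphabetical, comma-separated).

Round 1 — Ivy adopts the app (initial).
Round 2 — checking thresholds:
  Ana: 1 of 3 neighbours < 3, not yet.
  Ben: 1 of 5 neighbours < 4, not yet.
  Cal: 1 of 5 neighbours ≥ 1, adopts the app.
  Fay: 1 of 3 neighbours < 3, not yet.
  Jo: 1 of 6 neighbours < 3, not yet.
Round 3 — no new adoptions; cascade stops.

Cal, Ivy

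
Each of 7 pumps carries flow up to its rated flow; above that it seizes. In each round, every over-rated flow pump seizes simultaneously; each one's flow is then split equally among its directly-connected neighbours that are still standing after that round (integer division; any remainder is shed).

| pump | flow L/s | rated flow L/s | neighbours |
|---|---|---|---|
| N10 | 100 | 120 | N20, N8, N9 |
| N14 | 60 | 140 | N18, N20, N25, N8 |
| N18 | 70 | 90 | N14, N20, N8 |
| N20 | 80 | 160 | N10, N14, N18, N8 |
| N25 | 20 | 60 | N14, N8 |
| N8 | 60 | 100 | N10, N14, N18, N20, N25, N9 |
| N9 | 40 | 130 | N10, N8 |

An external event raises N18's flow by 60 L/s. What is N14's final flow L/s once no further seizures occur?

Round 1 — N18 at 130 > 90. N18 seizes.
  N18 sheds 130 L/s to N14, N20, N8: 43 each (1 lost).
    N14: 60+43 = 103 ≤ 140
    N20: 80+43 = 123 ≤ 160
    N8: 60+43 = 103 > 100
Round 2 — N8 seizes.
  N8 sheds 103 L/s to N10, N14, N20, N25, N9: 20 each (3 lost).
    N10: 100+20 = 120 ≤ 120
    N14: 103+20 = 123 ≤ 140
    N20: 123+20 = 143 ≤ 160
    N25: 20+20 = 40 ≤ 60
    N9: 40+20 = 60 ≤ 130
No further seizures.

123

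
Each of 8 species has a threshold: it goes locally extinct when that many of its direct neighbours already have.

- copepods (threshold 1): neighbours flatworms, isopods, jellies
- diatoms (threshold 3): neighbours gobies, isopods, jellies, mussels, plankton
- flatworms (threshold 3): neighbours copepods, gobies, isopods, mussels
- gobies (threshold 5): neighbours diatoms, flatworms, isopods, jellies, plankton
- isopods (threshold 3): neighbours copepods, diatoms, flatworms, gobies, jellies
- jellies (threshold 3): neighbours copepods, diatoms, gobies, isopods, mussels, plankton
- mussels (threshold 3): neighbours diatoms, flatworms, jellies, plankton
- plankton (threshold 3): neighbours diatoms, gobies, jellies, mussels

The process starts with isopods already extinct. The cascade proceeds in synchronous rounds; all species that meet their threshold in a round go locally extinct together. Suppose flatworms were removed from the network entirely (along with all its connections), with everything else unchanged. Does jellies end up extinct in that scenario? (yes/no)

no

With flatworms removed:
Round 1 — isopods goes locally extinct (initial).
Round 2 — checking thresholds:
  copepods: 1 of 2 neighbours ≥ 1, goes locally extinct.
  diatoms: 1 of 5 neighbours < 3, holds.
  gobies: 1 of 4 neighbours < 5, holds.
  jellies: 1 of 6 neighbours < 3, holds.
Round 3 — no new extinctions; cascade stops.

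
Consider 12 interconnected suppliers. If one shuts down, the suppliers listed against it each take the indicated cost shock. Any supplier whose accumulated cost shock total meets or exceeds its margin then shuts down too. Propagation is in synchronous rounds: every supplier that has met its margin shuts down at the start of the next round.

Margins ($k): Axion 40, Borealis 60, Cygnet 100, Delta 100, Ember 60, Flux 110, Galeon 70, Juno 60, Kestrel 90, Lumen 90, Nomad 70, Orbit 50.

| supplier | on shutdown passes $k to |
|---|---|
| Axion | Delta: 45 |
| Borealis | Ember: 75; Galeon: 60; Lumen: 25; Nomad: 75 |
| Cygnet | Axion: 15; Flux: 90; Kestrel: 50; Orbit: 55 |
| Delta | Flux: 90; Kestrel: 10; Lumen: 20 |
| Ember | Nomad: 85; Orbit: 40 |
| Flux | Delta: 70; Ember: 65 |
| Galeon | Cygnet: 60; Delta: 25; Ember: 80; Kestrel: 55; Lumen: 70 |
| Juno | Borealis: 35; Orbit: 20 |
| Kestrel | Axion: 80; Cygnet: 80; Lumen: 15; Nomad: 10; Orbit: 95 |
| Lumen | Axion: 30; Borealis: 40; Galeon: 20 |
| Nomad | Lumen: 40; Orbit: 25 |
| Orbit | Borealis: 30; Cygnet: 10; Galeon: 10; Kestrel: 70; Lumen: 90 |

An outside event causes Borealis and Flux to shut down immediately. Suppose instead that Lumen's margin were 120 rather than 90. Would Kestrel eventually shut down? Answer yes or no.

yes

With Lumen's margin at 120:
Round 1 — Borealis, Flux shut down (initial).
  Delta: +70 → 70 < 100
  Ember: +75+65 → 140 ≥ 60
  Galeon: +60 → 60 < 70
  Lumen: +25 → 25 < 120
  Nomad: +75 → 75 ≥ 70
Round 2 — Ember, Nomad shut down.
  Lumen: +40 → 65 < 120
  Orbit: +40+25 → 65 ≥ 50
Round 3 — Orbit shuts down.
  Cygnet: +10 → 10 < 100
  Galeon: +10 → 70 ≥ 70
  Kestrel: +70 → 70 < 90
  Lumen: +90 → 155 ≥ 120
Round 4 — Galeon, Lumen shut down.
  Axion: +30 → 30 < 40
  Cygnet: +60 → 70 < 100
  Delta: +25 → 95 < 100
  Kestrel: +55 → 125 ≥ 90
Round 5 — Kestrel shuts down.
  Axion: +80 → 110 ≥ 40
  Cygnet: +80 → 150 ≥ 100
Round 6 — Axion, Cygnet shut down.
  Delta: +45 → 140 ≥ 100
Round 7 — Delta shuts down.
No further shutdowns.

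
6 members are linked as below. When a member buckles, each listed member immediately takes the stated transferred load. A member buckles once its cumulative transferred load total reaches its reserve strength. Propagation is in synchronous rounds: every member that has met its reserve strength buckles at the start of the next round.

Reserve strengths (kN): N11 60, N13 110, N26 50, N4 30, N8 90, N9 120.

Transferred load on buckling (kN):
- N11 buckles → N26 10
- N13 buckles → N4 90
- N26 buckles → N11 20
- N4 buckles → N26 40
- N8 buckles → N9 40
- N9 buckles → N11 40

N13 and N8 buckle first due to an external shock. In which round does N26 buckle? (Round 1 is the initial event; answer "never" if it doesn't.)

Round 1 — N13, N8 buckle (initial).
  N4: +90 → 90 ≥ 30
  N9: +40 → 40 < 120
Round 2 — N4 buckles.
  N26: +40 → 40 < 50
No further bucklings.

never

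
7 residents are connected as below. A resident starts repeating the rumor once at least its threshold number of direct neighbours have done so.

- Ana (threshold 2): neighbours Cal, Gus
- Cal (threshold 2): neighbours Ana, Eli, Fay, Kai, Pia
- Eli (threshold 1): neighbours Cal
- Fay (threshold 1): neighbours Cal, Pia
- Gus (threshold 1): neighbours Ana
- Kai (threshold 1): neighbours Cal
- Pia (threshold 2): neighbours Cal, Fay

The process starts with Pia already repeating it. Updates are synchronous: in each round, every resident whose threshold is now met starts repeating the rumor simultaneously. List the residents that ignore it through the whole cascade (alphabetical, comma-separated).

Round 1 — Pia starts repeating the rumor (initial).
Round 2 — checking thresholds:
  Cal: 1 of 5 neighbours < 2, below threshold.
  Fay: 1 of 2 neighbours ≥ 1, starts repeating the rumor.
Round 3 — checking thresholds:
  Cal: 2 of 5 neighbours ≥ 2, starts repeating the rumor.
Round 4 — checking thresholds:
  Ana: 1 of 2 neighbours < 2, below threshold.
  Eli: 1 of 1 neighbours ≥ 1, starts repeating the rumor.
  Kai: 1 of 1 neighbours ≥ 1, starts repeating the rumor.
Round 5 — no new spreads; cascade stops.

Ana, Gus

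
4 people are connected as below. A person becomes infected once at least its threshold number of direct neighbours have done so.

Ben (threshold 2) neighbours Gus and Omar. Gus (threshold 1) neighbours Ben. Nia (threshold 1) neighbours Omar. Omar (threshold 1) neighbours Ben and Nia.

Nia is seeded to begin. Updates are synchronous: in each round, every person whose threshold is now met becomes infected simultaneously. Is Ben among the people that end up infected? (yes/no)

Round 1 — Nia becomes infected (initial).
Round 2 — checking thresholds:
  Omar: 1 of 2 neighbours ≥ 1, becomes infected.
Round 3 — no new infections; cascade stops.

no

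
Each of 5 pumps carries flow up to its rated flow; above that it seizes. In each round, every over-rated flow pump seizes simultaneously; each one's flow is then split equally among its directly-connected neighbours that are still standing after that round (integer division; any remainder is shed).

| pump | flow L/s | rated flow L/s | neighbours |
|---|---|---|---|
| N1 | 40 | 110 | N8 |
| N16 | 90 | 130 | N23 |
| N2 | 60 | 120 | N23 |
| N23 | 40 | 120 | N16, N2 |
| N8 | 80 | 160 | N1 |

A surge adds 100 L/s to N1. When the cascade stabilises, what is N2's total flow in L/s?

Round 1 — N1 at 140 > 110. N1 seizes.
  N1 sheds 140 L/s to N8: 140 each.
    N8: 80+140 = 220 > 160
Round 2 — N8 seizes.
  N8 sheds 220 L/s: no online neighbours, lost.
No further seizures.

60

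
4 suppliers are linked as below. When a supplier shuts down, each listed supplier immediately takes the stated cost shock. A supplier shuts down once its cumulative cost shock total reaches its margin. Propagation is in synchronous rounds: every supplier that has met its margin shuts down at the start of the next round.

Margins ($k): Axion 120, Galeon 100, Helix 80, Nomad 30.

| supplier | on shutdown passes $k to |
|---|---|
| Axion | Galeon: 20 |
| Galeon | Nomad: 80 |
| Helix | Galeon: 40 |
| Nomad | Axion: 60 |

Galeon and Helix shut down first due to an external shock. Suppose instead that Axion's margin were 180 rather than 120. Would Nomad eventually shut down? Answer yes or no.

With Axion's margin at 180:
Round 1 — Galeon, Helix shut down (initial).
  Nomad: +80 → 80 ≥ 30
Round 2 — Nomad shuts down.
  Axion: +60 → 60 < 180
No further shutdowns.

yes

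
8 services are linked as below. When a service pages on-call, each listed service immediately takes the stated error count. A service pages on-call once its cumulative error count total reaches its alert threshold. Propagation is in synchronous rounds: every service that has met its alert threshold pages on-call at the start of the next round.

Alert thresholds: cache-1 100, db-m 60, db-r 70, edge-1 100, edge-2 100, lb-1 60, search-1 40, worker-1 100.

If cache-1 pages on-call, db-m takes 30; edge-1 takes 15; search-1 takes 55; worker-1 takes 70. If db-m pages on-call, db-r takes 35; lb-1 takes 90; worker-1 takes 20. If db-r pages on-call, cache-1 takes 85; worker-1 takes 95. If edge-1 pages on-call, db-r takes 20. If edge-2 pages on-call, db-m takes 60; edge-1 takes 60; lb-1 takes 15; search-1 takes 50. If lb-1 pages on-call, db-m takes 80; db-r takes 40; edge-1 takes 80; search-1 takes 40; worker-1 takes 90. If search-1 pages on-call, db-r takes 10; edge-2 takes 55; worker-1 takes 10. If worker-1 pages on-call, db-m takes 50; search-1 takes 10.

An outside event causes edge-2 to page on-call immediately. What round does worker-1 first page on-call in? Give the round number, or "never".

Round 1 — edge-2 pages on-call (initial).
  db-m: +60 → 60 ≥ 60
  edge-1: +60 → 60 < 100
  lb-1: +15 → 15 < 60
  search-1: +50 → 50 ≥ 40
Round 2 — db-m, search-1 page on-call.
  db-r: +35+10 → 45 < 70
  lb-1: +90 → 105 ≥ 60
  worker-1: +20+10 → 30 < 100
Round 3 — lb-1 pages on-call.
  db-r: +40 → 85 ≥ 70
  edge-1: +80 → 140 ≥ 100
  worker-1: +90 → 120 ≥ 100
Round 4 — db-r, edge-1, worker-1 page on-call.
  cache-1: +85 → 85 < 100
No further pages.

4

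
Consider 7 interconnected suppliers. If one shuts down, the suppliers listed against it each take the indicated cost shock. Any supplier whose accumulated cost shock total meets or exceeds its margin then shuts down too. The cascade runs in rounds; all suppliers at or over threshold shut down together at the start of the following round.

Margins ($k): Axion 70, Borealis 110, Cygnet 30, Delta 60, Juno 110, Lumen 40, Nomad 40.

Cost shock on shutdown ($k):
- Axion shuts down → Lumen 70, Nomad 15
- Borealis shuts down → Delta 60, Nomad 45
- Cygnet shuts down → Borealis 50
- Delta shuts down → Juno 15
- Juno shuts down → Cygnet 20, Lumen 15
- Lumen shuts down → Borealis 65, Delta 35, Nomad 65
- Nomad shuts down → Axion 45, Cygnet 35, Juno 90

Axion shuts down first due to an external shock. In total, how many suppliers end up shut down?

6

Round 1 — Axion shuts down (initial).
  Lumen: +70 → 70 ≥ 40
  Nomad: +15 → 15 < 40
Round 2 — Lumen shuts down.
  Borealis: +65 → 65 < 110
  Delta: +35 → 35 < 60
  Nomad: +65 → 80 ≥ 40
Round 3 — Nomad shuts down.
  Cygnet: +35 → 35 ≥ 30
  Juno: +90 → 90 < 110
Round 4 — Cygnet shuts down.
  Borealis: +50 → 115 ≥ 110
Round 5 — Borealis shuts down.
  Delta: +60 → 95 ≥ 60
Round 6 — Delta shuts down.
  Juno: +15 → 105 < 110
No further shutdowns.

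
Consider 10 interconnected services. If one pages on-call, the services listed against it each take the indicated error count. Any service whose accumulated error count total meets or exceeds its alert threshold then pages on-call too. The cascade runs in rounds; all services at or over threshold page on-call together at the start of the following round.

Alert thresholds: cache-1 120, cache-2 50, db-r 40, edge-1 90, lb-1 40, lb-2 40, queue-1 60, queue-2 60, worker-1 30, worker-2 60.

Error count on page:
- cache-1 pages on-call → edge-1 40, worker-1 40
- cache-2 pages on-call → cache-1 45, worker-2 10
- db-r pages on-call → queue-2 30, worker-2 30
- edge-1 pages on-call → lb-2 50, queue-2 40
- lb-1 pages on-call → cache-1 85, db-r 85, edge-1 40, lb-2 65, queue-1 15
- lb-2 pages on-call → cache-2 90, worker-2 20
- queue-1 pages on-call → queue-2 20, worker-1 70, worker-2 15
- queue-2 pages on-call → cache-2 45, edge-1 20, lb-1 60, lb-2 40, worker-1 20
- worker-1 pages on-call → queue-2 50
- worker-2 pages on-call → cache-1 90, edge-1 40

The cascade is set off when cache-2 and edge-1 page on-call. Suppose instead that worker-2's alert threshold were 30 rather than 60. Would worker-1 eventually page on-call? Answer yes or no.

With worker-2's alert threshold at 30:
Round 1 — cache-2, edge-1 page on-call (initial).
  cache-1: +45 → 45 < 120
  lb-2: +50 → 50 ≥ 40
  queue-2: +40 → 40 < 60
  worker-2: +10 → 10 < 30
Round 2 — lb-2 pages on-call.
  worker-2: +20 → 30 ≥ 30
Round 3 — worker-2 pages on-call.
  cache-1: +90 → 135 ≥ 120
Round 4 — cache-1 pages on-call.
  worker-1: +40 → 40 ≥ 30
Round 5 — worker-1 pages on-call.
  queue-2: +50 → 90 ≥ 60
Round 6 — queue-2 pages on-call.
  lb-1: +60 → 60 ≥ 40
Round 7 — lb-1 pages on-call.
  db-r: +85 → 85 ≥ 40
  queue-1: +15 → 15 < 60
Round 8 — db-r pages on-call.
No further pages.

yes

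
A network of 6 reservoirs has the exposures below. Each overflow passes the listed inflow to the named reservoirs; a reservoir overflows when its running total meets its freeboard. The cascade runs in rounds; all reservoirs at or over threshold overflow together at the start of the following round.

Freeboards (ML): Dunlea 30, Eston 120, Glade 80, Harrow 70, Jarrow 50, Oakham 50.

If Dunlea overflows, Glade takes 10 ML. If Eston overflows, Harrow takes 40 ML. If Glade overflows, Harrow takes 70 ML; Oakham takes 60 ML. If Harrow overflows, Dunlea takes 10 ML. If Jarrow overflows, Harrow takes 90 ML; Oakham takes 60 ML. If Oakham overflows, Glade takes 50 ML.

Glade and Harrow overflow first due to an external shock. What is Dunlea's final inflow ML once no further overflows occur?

Round 1 — Glade, Harrow overflow (initial).
  Dunlea: +10 → 10 < 30
  Oakham: +60 → 60 ≥ 50
Round 2 — Oakham overflows.
No further overflows.

10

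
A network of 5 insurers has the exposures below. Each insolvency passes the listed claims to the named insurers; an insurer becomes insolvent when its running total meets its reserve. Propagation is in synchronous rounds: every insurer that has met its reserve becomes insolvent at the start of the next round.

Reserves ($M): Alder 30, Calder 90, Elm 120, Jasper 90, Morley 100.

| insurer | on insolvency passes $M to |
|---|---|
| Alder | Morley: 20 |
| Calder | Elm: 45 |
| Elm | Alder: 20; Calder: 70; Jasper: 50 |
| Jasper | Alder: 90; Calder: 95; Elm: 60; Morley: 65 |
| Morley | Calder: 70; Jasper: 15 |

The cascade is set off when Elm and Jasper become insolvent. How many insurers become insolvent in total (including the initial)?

Round 1 — Elm, Jasper become insolvent (initial).
  Alder: +20+90 → 110 ≥ 30
  Calder: +70+95 → 165 ≥ 90
  Morley: +65 → 65 < 100
Round 2 — Alder, Calder become insolvent.
  Morley: +20 → 85 < 100
No further insolvencies.

4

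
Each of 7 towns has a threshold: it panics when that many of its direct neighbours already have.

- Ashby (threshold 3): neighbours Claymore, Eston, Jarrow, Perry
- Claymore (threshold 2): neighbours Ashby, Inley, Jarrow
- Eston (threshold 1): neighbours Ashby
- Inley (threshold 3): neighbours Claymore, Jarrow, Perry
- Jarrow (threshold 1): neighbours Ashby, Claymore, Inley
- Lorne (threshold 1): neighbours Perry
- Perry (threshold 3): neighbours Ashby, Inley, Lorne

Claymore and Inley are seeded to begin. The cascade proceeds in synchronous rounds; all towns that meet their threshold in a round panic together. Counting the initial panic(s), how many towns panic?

Round 1 — Claymore, Inley panic (initial).
Round 2 — checking thresholds:
  Ashby: 1 of 4 neighbours < 3, below threshold.
  Jarrow: 2 of 3 neighbours ≥ 1, panics.
  Perry: 1 of 3 neighbours < 3, below threshold.
Round 3 — no new panics; cascade stops.

3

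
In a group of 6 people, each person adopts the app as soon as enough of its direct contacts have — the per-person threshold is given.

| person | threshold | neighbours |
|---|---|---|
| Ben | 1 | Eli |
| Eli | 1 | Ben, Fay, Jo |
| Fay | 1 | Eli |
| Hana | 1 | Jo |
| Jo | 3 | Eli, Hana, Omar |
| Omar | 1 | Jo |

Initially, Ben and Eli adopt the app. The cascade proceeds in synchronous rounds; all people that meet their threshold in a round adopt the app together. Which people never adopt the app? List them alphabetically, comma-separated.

Round 1 — Ben, Eli adopt the app (initial).
Round 2 — checking thresholds:
  Fay: 1 of 1 neighbours ≥ 1, adopts the app.
  Jo: 1 of 3 neighbours < 3, below threshold.
Round 3 — no new adoptions; cascade stops.

Hana, Jo, Omar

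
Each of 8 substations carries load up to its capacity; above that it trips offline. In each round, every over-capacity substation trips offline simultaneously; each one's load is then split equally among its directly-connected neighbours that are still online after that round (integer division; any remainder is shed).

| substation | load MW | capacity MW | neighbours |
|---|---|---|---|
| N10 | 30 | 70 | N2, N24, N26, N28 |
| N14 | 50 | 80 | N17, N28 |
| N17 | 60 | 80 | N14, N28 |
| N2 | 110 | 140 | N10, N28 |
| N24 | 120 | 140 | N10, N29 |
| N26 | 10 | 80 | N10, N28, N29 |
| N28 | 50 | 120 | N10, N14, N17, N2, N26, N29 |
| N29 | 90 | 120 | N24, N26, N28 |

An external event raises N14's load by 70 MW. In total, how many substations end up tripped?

8

Round 1 — N14 at 120 > 80. N14 trips offline.
  N14 sheds 120 MW to N17, N28: 60 each.
    N17: 60+60 = 120 > 80
    N28: 50+60 = 110 ≤ 120
Round 2 — N17 trips offline.
  N17 sheds 120 MW to N28: 120 each.
    N28: 110+120 = 230 > 120
Round 3 — N28 trips offline.
  N28 sheds 230 MW to N10, N2, N26, N29: 57 each (2 lost).
    N10: 30+57 = 87 > 70
    N2: 110+57 = 167 > 140
    N26: 10+57 = 67 ≤ 80
    N29: 90+57 = 147 > 120
Round 4 — N10, N2, N29 trip offline.
  N10 sheds 87 MW to N24, N26: 43 each (1 lost).
    N24: 120+43 = 163 > 140
    N26: 67+43 = 110 > 80
  N2 sheds 167 MW: no online neighbours, lost.
  N29 sheds 147 MW to N24, N26: 73 each (1 lost).
    N24: 163+73 = 236 > 140
    N26: 110+73 = 183 > 80
Round 5 — N24, N26 trip offline.
  N24 sheds 236 MW: no online neighbours, lost.
  N26 sheds 183 MW: no online neighbours, lost.
No further trips.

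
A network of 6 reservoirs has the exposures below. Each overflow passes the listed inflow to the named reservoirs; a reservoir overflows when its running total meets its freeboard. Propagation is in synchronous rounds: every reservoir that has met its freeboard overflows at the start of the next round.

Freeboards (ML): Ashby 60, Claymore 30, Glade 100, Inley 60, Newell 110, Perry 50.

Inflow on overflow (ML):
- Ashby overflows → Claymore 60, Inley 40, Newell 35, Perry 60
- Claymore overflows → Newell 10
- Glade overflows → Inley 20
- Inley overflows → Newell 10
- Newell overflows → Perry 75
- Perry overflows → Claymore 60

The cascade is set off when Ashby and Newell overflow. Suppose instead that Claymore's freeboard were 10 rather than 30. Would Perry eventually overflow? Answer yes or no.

With Claymore's freeboard at 10:
Round 1 — Ashby, Newell overflow (initial).
  Claymore: +60 → 60 ≥ 10
  Inley: +40 → 40 < 60
  Perry: +60+75 → 135 ≥ 50
Round 2 — Claymore, Perry overflow.
No further overflows.

yes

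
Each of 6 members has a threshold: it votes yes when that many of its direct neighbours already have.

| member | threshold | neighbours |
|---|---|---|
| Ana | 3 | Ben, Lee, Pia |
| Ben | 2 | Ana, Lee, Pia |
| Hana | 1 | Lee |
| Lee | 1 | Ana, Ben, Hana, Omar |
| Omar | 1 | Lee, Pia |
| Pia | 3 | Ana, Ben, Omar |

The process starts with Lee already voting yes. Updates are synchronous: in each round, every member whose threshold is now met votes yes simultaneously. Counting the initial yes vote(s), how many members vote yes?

Round 1 — Lee votes yes (initial).
Round 2 — checking thresholds:
  Ana: 1 of 3 neighbours < 3, holds.
  Ben: 1 of 3 neighbours < 2, holds.
  Hana: 1 of 1 neighbours ≥ 1, votes yes.
  Omar: 1 of 2 neighbours ≥ 1, votes yes.
Round 3 — no new yes votes; cascade stops.

3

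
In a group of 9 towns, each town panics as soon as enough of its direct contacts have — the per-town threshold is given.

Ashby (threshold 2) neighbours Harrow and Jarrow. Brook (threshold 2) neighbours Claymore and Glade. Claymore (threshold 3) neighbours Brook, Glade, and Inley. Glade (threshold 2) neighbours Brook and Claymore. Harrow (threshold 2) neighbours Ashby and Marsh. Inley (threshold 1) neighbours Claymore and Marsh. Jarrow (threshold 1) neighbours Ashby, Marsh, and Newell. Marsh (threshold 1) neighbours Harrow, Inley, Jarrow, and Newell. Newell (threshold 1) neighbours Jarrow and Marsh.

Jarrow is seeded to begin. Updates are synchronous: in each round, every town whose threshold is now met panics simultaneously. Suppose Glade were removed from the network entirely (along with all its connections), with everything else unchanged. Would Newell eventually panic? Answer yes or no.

With Glade removed:
Round 1 — Jarrow panics (initial).
Round 2 — checking thresholds:
  Ashby: 1 of 2 neighbours < 2, below threshold.
  Marsh: 1 of 4 neighbours ≥ 1, panics.
  Newell: 1 of 2 neighbours ≥ 1, panics.
Round 3 — checking thresholds:
  Ashby: 1 of 2 neighbours < 2, below threshold.
  Harrow: 1 of 2 neighbours < 2, below threshold.
  Inley: 1 of 2 neighbours ≥ 1, panics.
Round 4 — no new panics; cascade stops.

yes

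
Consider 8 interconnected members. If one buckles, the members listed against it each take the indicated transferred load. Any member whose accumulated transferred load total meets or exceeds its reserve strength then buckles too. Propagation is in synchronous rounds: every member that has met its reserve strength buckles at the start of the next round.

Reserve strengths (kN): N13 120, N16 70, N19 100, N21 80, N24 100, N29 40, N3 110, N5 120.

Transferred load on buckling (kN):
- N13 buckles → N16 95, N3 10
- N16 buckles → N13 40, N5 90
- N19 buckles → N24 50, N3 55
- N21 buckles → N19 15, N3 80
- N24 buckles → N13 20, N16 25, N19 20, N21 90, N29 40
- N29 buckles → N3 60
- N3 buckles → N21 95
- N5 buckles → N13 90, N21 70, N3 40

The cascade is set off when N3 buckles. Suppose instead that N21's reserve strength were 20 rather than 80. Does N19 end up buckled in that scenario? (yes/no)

no

With N21's reserve strength at 20:
Round 1 — N3 buckles (initial).
  N21: +95 → 95 ≥ 20
Round 2 — N21 buckles.
  N19: +15 → 15 < 100
No further bucklings.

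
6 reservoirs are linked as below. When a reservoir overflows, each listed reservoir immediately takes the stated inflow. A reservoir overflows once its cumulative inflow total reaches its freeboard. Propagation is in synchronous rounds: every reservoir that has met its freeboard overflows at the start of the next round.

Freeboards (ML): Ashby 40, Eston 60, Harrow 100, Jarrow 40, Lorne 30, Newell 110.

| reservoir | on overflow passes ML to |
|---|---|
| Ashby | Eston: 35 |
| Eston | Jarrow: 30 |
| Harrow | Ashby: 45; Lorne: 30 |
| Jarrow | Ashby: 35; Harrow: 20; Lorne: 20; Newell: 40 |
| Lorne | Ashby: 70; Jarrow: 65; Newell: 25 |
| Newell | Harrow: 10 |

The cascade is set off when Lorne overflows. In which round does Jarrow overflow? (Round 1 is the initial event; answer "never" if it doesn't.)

2

Round 1 — Lorne overflows (initial).
  Ashby: +70 → 70 ≥ 40
  Jarrow: +65 → 65 ≥ 40
  Newell: +25 → 25 < 110
Round 2 — Ashby, Jarrow overflow.
  Eston: +35 → 35 < 60
  Harrow: +20 → 20 < 100
  Newell: +40 → 65 < 110
No further overflows.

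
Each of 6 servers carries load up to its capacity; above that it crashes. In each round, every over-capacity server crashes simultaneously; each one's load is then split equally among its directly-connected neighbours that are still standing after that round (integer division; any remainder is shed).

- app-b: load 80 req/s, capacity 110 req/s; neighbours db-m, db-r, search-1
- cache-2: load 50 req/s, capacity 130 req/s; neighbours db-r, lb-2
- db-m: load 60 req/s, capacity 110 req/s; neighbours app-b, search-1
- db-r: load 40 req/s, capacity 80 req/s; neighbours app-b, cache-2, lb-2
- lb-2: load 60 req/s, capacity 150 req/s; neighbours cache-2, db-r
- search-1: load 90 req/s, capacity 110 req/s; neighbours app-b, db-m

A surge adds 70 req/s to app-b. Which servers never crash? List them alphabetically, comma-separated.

Round 1 — app-b at 150 > 110. app-b crashes.
  app-b sheds 150 req/s to db-m, db-r, search-1: 50 each.
    db-m: 60+50 = 110 ≤ 110
    db-r: 40+50 = 90 > 80
    search-1: 90+50 = 140 > 110
Round 2 — db-r, search-1 crash.
  db-r sheds 90 req/s to cache-2, lb-2: 45 each.
    cache-2: 50+45 = 95 ≤ 130
    lb-2: 60+45 = 105 ≤ 150
  search-1 sheds 140 req/s to db-m: 140 each.
    db-m: 110+140 = 250 > 110
Round 3 — db-m crashes.
  db-m sheds 250 req/s: no online neighbours, lost.
No further crashes.

cache-2, lb-2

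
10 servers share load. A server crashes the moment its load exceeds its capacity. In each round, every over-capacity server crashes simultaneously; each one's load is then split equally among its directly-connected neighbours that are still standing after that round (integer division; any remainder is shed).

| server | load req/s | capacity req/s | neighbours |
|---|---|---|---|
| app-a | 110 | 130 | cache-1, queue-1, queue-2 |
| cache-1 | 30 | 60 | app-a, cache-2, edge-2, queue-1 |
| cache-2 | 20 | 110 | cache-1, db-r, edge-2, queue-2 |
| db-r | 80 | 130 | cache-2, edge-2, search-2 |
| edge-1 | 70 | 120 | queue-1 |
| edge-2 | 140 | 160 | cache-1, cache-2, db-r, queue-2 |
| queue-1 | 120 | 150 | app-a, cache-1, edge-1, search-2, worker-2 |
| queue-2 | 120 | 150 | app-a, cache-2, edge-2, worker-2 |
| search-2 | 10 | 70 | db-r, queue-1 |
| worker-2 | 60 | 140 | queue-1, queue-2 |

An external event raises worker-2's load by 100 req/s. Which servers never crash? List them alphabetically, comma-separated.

edge-1

Round 1 — worker-2 at 160 > 140. worker-2 crashes.
  worker-2 sheds 160 req/s to queue-1, queue-2: 80 each.
    queue-1: 120+80 = 200 > 150
    queue-2: 120+80 = 200 > 150
Round 2 — queue-1, queue-2 crash.
  queue-1 sheds 200 req/s to app-a, cache-1, edge-1, search-2: 50 each.
    app-a: 110+50 = 160 > 130
    cache-1: 30+50 = 80 > 60
    edge-1: 70+50 = 120 ≤ 120
    search-2: 10+50 = 60 ≤ 70
  queue-2 sheds 200 req/s to app-a, cache-2, edge-2: 66 each (2 lost).
    app-a: 160+66 = 226 > 130
    cache-2: 20+66 = 86 ≤ 110
    edge-2: 140+66 = 206 > 160
Round 3 — app-a, cache-1, edge-2 crash.
  app-a sheds 226 req/s: no online neighbours, lost.
  cache-1 sheds 80 req/s to cache-2: 80 each.
    cache-2: 86+80 = 166 > 110
  edge-2 sheds 206 req/s to cache-2, db-r: 103 each.
    cache-2: 166+103 = 269 > 110
    db-r: 80+103 = 183 > 130
Round 4 — cache-2, db-r crash.
  cache-2 sheds 269 req/s: no online neighbours, lost.
  db-r sheds 183 req/s to search-2: 183 each.
    search-2: 60+183 = 243 > 70
Round 5 — search-2 crashes.
  search-2 sheds 243 req/s: no online neighbours, lost.
No further crashes.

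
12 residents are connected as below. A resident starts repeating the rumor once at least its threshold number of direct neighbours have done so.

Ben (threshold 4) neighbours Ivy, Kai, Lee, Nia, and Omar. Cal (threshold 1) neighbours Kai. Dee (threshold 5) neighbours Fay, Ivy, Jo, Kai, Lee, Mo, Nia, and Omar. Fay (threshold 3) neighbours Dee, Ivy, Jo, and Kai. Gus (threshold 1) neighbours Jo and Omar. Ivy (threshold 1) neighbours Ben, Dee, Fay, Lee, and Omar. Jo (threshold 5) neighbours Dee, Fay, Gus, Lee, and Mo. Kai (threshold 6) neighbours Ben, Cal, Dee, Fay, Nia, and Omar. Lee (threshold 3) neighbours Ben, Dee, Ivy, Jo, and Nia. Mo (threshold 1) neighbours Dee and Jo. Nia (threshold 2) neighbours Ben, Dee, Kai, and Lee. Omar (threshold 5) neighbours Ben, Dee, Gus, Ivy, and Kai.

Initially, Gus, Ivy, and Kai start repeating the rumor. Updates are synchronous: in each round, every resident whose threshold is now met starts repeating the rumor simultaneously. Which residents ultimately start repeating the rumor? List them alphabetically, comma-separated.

Cal, Gus, Ivy, Kai

Round 1 — Gus, Ivy, Kai start repeating the rumor (initial).
Round 2 — checking thresholds:
  Ben: 2 of 5 neighbours < 4, not yet.
  Cal: 1 of 1 neighbours ≥ 1, starts repeating the rumor.
  Dee: 2 of 8 neighbours < 5, not yet.
  Fay: 2 of 4 neighbours < 3, not yet.
  Jo: 1 of 5 neighbours < 5, not yet.
  Lee: 1 of 5 neighbours < 3, not yet.
  Nia: 1 of 4 neighbours < 2, not yet.
  Omar: 3 of 5 neighbours < 5, not yet.
Round 3 — no new spreads; cascade stops.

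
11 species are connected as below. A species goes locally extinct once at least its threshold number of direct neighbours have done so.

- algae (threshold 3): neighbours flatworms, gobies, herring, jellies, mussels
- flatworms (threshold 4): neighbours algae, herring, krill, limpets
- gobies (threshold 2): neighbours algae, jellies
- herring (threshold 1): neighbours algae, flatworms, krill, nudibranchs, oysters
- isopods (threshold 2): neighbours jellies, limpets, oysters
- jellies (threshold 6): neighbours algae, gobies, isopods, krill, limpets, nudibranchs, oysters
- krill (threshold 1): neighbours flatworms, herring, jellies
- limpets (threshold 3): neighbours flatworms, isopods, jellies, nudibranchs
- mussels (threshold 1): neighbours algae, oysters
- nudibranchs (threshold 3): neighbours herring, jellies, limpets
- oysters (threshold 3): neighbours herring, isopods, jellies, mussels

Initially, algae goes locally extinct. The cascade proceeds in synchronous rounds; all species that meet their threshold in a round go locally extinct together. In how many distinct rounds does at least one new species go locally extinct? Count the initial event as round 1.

Round 1 — algae goes locally extinct (initial).
Round 2 — checking thresholds:
  flatworms: 1 of 4 neighbours < 4, holds.
  gobies: 1 of 2 neighbours < 2, holds.
  herring: 1 of 5 neighbours ≥ 1, goes locally extinct.
  jellies: 1 of 7 neighbours < 6, holds.
  mussels: 1 of 2 neighbours ≥ 1, goes locally extinct.
Round 3 — checking thresholds:
  flatworms: 2 of 4 neighbours < 4, holds.
  gobies: 1 of 2 neighbours < 2, holds.
  jellies: 1 of 7 neighbours < 6, holds.
  krill: 1 of 3 neighbours ≥ 1, goes locally extinct.
  nudibranchs: 1 of 3 neighbours < 3, holds.
  oysters: 2 of 4 neighbours < 3, holds.
Round 4 — no new extinctions; cascade stops.

3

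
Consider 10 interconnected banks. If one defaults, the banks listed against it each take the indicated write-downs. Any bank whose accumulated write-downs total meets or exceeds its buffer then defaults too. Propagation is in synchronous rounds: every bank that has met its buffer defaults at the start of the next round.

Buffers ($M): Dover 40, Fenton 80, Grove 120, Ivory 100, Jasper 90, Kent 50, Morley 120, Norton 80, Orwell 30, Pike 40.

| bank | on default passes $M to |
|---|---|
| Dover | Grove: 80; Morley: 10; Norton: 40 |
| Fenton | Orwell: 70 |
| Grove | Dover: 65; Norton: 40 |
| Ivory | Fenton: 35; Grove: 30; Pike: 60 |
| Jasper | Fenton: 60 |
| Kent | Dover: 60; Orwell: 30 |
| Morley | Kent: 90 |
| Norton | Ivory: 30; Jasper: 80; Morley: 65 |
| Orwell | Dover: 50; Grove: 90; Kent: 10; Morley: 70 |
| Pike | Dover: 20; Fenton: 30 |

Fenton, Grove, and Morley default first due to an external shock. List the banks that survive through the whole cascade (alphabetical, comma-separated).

Round 1 — Fenton, Grove, Morley default (initial).
  Dover: +65 → 65 ≥ 40
  Kent: +90 → 90 ≥ 50
  Norton: +40 → 40 < 80
  Orwell: +70 → 70 ≥ 30
Round 2 — Dover, Kent, Orwell default.
  Norton: +40 → 80 ≥ 80
Round 3 — Norton defaults.
  Ivory: +30 → 30 < 100
  Jasper: +80 → 80 < 90
No further defaults.

Ivory, Jasper, Pike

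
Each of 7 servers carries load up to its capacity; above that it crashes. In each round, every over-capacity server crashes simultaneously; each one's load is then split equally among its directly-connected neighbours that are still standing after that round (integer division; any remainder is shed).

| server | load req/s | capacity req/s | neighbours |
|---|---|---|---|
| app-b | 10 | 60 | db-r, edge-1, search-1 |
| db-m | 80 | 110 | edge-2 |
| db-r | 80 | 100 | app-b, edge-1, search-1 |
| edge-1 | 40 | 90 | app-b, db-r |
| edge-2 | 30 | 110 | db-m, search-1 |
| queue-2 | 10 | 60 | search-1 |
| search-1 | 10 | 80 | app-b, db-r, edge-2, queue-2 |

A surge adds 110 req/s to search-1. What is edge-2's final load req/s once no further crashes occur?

Round 1 — search-1 at 120 > 80. search-1 crashes.
  search-1 sheds 120 req/s to app-b, db-r, edge-2, queue-2: 30 each.
    app-b: 10+30 = 40 ≤ 60
    db-r: 80+30 = 110 > 100
    edge-2: 30+30 = 60 ≤ 110
    queue-2: 10+30 = 40 ≤ 60
Round 2 — db-r crashes.
  db-r sheds 110 req/s to app-b, edge-1: 55 each.
    app-b: 40+55 = 95 > 60
    edge-1: 40+55 = 95 > 90
Round 3 — app-b, edge-1 crash.
  app-b sheds 95 req/s: no online neighbours, lost.
  edge-1 sheds 95 req/s: no online neighbours, lost.
No further crashes.

60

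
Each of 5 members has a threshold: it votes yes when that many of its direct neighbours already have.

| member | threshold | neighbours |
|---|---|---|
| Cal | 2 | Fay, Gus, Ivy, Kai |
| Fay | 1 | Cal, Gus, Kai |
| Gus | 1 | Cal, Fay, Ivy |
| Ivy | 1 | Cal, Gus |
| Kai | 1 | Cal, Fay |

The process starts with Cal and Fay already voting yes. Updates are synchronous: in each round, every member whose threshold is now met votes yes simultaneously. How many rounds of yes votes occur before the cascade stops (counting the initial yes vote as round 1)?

Round 1 — Cal, Fay vote yes (initial).
Round 2 — checking thresholds:
  Gus: 2 of 3 neighbours ≥ 1, votes yes.
  Ivy: 1 of 2 neighbours ≥ 1, votes yes.
  Kai: 2 of 2 neighbours ≥ 1, votes yes.
Round 3 — no new yes votes; cascade stops.

2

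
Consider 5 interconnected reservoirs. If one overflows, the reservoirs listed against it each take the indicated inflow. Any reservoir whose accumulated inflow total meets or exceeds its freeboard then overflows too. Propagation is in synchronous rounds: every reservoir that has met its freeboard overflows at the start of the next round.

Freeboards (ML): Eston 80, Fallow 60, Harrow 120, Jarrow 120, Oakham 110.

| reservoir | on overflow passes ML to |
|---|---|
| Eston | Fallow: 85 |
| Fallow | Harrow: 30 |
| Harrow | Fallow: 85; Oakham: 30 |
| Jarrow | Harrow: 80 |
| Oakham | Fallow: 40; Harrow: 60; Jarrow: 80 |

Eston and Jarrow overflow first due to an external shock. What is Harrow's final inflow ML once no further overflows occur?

Round 1 — Eston, Jarrow overflow (initial).
  Fallow: +85 → 85 ≥ 60
  Harrow: +80 → 80 < 120
Round 2 — Fallow overflows.
  Harrow: +30 → 110 < 120
No further overflows.

110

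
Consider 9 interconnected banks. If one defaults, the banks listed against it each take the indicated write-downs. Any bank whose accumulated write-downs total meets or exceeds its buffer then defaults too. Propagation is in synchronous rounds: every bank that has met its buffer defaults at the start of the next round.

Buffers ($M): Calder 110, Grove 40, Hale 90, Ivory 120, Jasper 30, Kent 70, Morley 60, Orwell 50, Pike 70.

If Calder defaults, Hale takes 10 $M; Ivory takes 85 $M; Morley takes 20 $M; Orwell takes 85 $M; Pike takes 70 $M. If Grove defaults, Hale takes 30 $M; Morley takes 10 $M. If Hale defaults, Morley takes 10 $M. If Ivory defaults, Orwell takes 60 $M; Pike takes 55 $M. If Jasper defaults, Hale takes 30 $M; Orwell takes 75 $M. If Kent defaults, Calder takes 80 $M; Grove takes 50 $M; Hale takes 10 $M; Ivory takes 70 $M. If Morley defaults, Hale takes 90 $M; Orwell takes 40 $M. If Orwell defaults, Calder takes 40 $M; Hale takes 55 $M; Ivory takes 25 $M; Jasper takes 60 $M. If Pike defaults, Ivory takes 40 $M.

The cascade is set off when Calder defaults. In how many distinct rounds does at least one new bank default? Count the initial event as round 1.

Round 1 — Calder defaults (initial).
  Hale: +10 → 10 < 90
  Ivory: +85 → 85 < 120
  Morley: +20 → 20 < 60
  Orwell: +85 → 85 ≥ 50
  Pike: +70 → 70 ≥ 70
Round 2 — Orwell, Pike default.
  Hale: +55 → 65 < 90
  Ivory: +25+40 → 150 ≥ 120
  Jasper: +60 → 60 ≥ 30
Round 3 — Ivory, Jasper default.
  Hale: +30 → 95 ≥ 90
Round 4 — Hale defaults.
  Morley: +10 → 30 < 60
No further defaults.

4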